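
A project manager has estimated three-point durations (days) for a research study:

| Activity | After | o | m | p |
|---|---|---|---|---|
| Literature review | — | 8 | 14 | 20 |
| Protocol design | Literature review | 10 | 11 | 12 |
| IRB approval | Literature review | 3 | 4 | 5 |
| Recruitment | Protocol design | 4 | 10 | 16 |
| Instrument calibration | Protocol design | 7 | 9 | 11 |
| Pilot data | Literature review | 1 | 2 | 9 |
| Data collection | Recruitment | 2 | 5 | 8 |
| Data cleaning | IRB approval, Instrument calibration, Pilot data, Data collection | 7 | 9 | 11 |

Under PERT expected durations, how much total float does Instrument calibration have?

6 days

te_Literature review = (8 + 4·14 + 20)/6 = 84/6 = 14
te_Protocol design = (10 + 4·11 + 12)/6 = 66/6 = 11
te_IRB approval = (3 + 4·4 + 5)/6 = 24/6 = 4
te_Recruitment = (4 + 4·10 + 16)/6 = 60/6 = 10
te_Instrument calibration = (7 + 4·9 + 11)/6 = 54/6 = 9
te_Pilot data = (1 + 4·2 + 9)/6 = 18/6 = 3
te_Data collection = (2 + 4·5 + 8)/6 = 30/6 = 5
te_Data cleaning = (7 + 4·9 + 11)/6 = 54/6 = 9

Forward pass:
ES_Literature review = 0; EF_Literature review = 14
ES_Protocol design = 14; EF_Protocol design = 14+11 = 25
ES_IRB approval = 14; EF_IRB approval = 14+4 = 18
ES_Recruitment = 25; EF_Recruitment = 25+10 = 35
ES_Instrument calibration = 25; EF_Instrument calibration = 25+9 = 34
ES_Pilot data = 14; EF_Pilot data = 14+3 = 17
ES_Data collection = 35; EF_Data collection = 35+5 = 40
ES_Data cleaning = max(EF_IRB approval=18, EF_Instrument calibration=34, EF_Pilot data=17, EF_Data collection=40) = 40; EF_Data cleaning = 40+9 = 49
Expected project duration μ = 49 days. Critical path: Literature review → Protocol design → Recruitment → Data collection → Data cleaning.

Backward pass:
LF_Data cleaning = 49; LS_Data cleaning = 49−9 = 40
LF_Data collection = LS_Data cleaning = 40; LS_Data collection = 40−5 = 35
LF_Pilot data = LS_Data cleaning = 40; LS_Pilot data = 40−3 = 37
LF_Instrument calibration = LS_Data cleaning = 40; LS_Instrument calibration = 40−9 = 31
LF_Recruitment = LS_Data collection = 35; LS_Recruitment = 35−10 = 25
LF_IRB approval = LS_Data cleaning = 40; LS_IRB approval = 40−4 = 36
LF_Protocol design = min(LS_Recruitment=25, LS_Instrument calibration=31) = 25; LS_Protocol design = 25−11 = 14
LF_Literature review = min(LS_Protocol design=14, LS_IRB approval=36, LS_Pilot data=37) = 14; LS_Literature review = 14−14 = 0
Slack_Instrument calibration = LS_Instrument calibration − ES_Instrument calibration = 31 − 25 = 6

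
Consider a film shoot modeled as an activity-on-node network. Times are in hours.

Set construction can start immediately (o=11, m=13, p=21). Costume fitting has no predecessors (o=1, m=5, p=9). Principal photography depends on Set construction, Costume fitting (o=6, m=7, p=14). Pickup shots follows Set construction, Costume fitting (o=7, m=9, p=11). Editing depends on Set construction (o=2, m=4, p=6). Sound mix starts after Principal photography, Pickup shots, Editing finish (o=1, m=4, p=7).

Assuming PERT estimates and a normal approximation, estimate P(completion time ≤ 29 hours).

0.835

te_Set construction = (11 + 4·13 + 21)/6 = 84/6 = 14; σ²_Set construction = ((21−11)/6)² = 2.778
te_Costume fitting = (1 + 4·5 + 9)/6 = 30/6 = 5; σ²_Costume fitting = ((9−1)/6)² = 1.778
te_Principal photography = (6 + 4·7 + 14)/6 = 48/6 = 8; σ²_Principal photography = ((14−6)/6)² = 1.778
te_Pickup shots = (7 + 4·9 + 11)/6 = 54/6 = 9; σ²_Pickup shots = ((11−7)/6)² = 0.444
te_Editing = (2 + 4·4 + 6)/6 = 24/6 = 4; σ²_Editing = ((6−2)/6)² = 0.444
te_Sound mix = (1 + 4·4 + 7)/6 = 24/6 = 4; σ²_Sound mix = ((7−1)/6)² = 1.000

Forward pass:
ES_Set construction = 0; EF_Set construction = 14
ES_Costume fitting = 0; EF_Costume fitting = 5
ES_Principal photography = max(EF_Set construction=14, EF_Costume fitting=5) = 14; EF_Principal photography = 14+8 = 22
ES_Pickup shots = max(EF_Set construction=14, EF_Costume fitting=5) = 14; EF_Pickup shots = 14+9 = 23
ES_Editing = 14; EF_Editing = 14+4 = 18
ES_Sound mix = max(EF_Principal photography=22, EF_Pickup shots=23, EF_Editing=18) = 23; EF_Sound mix = 23+4 = 27
Expected project duration μ = 27 hours. Critical path: Set construction → Pickup shots → Sound mix.

Variance along critical path = 2.778 + 0.444 + 1.000 = 4.222; σ = √4.222 = 2.055 hours.
Z = (29 − 27) / 2.055 = 0.973
P(T ≤ 29) = Φ(0.973) ≈ 0.835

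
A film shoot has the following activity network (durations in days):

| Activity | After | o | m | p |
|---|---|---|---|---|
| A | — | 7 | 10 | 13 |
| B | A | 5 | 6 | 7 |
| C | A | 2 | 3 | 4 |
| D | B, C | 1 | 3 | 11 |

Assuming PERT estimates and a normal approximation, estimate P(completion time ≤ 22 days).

0.845

te_A = (7 + 4·10 + 13)/6 = 60/6 = 10; σ²_A = ((13−7)/6)² = 1.000
te_B = (5 + 4·6 + 7)/6 = 36/6 = 6; σ²_B = ((7−5)/6)² = 0.111
te_C = (2 + 4·3 + 4)/6 = 18/6 = 3; σ²_C = ((4−2)/6)² = 0.111
te_D = (1 + 4·3 + 11)/6 = 24/6 = 4; σ²_D = ((11−1)/6)² = 2.778

Forward pass:
ES_A = 0; EF_A = 10
ES_B = 10; EF_B = 10+6 = 16
ES_C = 10; EF_C = 10+3 = 13
ES_D = max(EF_B=16, EF_C=13) = 16; EF_D = 16+4 = 20
Expected project duration μ = 20 days. Critical path: A → B → D.

Variance along critical path = 1.000 + 0.111 + 2.778 = 3.889; σ = √3.889 = 1.972 days.
Z = (22 − 20) / 1.972 = 1.014
P(T ≤ 22) = Φ(1.014) ≈ 0.845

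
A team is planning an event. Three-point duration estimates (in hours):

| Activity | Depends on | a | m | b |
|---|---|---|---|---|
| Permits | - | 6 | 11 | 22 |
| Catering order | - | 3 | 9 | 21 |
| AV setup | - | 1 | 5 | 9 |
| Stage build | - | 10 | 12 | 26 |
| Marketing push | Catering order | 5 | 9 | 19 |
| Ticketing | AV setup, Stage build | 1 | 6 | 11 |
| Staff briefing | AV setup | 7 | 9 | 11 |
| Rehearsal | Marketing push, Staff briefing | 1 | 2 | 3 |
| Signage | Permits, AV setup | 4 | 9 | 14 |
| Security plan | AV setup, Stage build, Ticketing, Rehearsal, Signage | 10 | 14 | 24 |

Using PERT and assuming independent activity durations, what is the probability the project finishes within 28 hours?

0.022

te_Permits = (6 + 4·11 + 22)/6 = 72/6 = 12; σ²_Permits = ((22−6)/6)² = 7.111
te_Catering order = (3 + 4·9 + 21)/6 = 60/6 = 10; σ²_Catering order = ((21−3)/6)² = 9.000
te_AV setup = (1 + 4·5 + 9)/6 = 30/6 = 5; σ²_AV setup = ((9−1)/6)² = 1.778
te_Stage build = (10 + 4·12 + 26)/6 = 84/6 = 14; σ²_Stage build = ((26−10)/6)² = 7.111
te_Marketing push = (5 + 4·9 + 19)/6 = 60/6 = 10; σ²_Marketing push = ((19−5)/6)² = 5.444
te_Ticketing = (1 + 4·6 + 11)/6 = 36/6 = 6; σ²_Ticketing = ((11−1)/6)² = 2.778
te_Staff briefing = (7 + 4·9 + 11)/6 = 54/6 = 9; σ²_Staff briefing = ((11−7)/6)² = 0.444
te_Rehearsal = (1 + 4·2 + 3)/6 = 12/6 = 2; σ²_Rehearsal = ((3−1)/6)² = 0.111
te_Signage = (4 + 4·9 + 14)/6 = 54/6 = 9; σ²_Signage = ((14−4)/6)² = 2.778
te_Security plan = (10 + 4·14 + 24)/6 = 90/6 = 15; σ²_Security plan = ((24−10)/6)² = 5.444

Forward pass:
ES_Permits = 0; EF_Permits = 12
ES_Catering order = 0; EF_Catering order = 10
ES_AV setup = 0; EF_AV setup = 5
ES_Stage build = 0; EF_Stage build = 14
ES_Marketing push = 10; EF_Marketing push = 10+10 = 20
ES_Ticketing = max(EF_AV setup=5, EF_Stage build=14) = 14; EF_Ticketing = 14+6 = 20
ES_Staff briefing = 5; EF_Staff briefing = 5+9 = 14
ES_Rehearsal = max(EF_Marketing push=20, EF_Staff briefing=14) = 20; EF_Rehearsal = 20+2 = 22
ES_Signage = max(EF_Permits=12, EF_AV setup=5) = 12; EF_Signage = 12+9 = 21
ES_Security plan = max(EF_AV setup=5, EF_Stage build=14, EF_Ticketing=20, EF_Rehearsal=22, EF_Signage=21) = 22; EF_Security plan = 22+15 = 37
Expected project duration μ = 37 hours. Critical path: Catering order → Marketing push → Rehearsal → Security plan.

Variance along critical path = 9.000 + 5.444 + 0.111 + 5.444 = 20.000; σ = √20.000 = 4.472 hours.
Z = (28 − 37) / 4.472 = -2.012
P(T ≤ 28) = Φ(-2.012) ≈ 0.022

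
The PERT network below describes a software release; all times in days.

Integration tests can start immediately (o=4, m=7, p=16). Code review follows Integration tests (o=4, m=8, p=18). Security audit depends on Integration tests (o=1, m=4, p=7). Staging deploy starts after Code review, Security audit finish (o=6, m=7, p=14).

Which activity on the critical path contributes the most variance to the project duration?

te_Integration tests = (4 + 4·7 + 16)/6 = 48/6 = 8; σ²_Integration tests = ((16−4)/6)² = 4.000
te_Code review = (4 + 4·8 + 18)/6 = 54/6 = 9; σ²_Code review = ((18−4)/6)² = 5.444
te_Security audit = (1 + 4·4 + 7)/6 = 24/6 = 4; σ²_Security audit = ((7−1)/6)² = 1.000
te_Staging deploy = (6 + 4·7 + 14)/6 = 48/6 = 8; σ²_Staging deploy = ((14−6)/6)² = 1.778

Forward pass:
ES_Integration tests = 0; EF_Integration tests = 8
ES_Code review = 8; EF_Code review = 8+9 = 17
ES_Security audit = 8; EF_Security audit = 8+4 = 12
ES_Staging deploy = max(EF_Code review=17, EF_Security audit=12) = 17; EF_Staging deploy = 17+8 = 25
Expected project duration μ = 25 days. Critical path: Integration tests → Code review → Staging deploy.

Variances on critical path: σ²_Integration tests=4.000, σ²_Code review=5.444, σ²_Staging deploy=1.778.
Largest is σ²_Code review = 5.444.

Code review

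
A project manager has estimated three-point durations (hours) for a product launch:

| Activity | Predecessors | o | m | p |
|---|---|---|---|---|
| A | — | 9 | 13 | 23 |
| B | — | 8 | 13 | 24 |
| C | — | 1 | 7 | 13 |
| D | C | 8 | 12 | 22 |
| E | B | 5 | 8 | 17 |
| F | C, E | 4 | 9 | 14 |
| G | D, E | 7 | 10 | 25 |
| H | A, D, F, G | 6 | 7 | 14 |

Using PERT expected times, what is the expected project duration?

te_A = (9 + 4·13 + 23)/6 = 84/6 = 14
te_B = (8 + 4·13 + 24)/6 = 84/6 = 14
te_C = (1 + 4·7 + 13)/6 = 42/6 = 7
te_D = (8 + 4·12 + 22)/6 = 78/6 = 13
te_E = (5 + 4·8 + 17)/6 = 54/6 = 9
te_F = (4 + 4·9 + 14)/6 = 54/6 = 9
te_G = (7 + 4·10 + 25)/6 = 72/6 = 12
te_H = (6 + 4·7 + 14)/6 = 48/6 = 8

Forward pass:
ES_A = 0; EF_A = 14
ES_B = 0; EF_B = 14
ES_C = 0; EF_C = 7
ES_D = 7; EF_D = 7+13 = 20
ES_E = 14; EF_E = 14+9 = 23
ES_F = max(EF_C=7, EF_E=23) = 23; EF_F = 23+9 = 32
ES_G = max(EF_D=20, EF_E=23) = 23; EF_G = 23+12 = 35
ES_H = max(EF_A=14, EF_D=20, EF_F=32, EF_G=35) = 35; EF_H = 35+8 = 43
Expected project duration μ = 43 hours. Critical path: B → E → G → H.

43 hours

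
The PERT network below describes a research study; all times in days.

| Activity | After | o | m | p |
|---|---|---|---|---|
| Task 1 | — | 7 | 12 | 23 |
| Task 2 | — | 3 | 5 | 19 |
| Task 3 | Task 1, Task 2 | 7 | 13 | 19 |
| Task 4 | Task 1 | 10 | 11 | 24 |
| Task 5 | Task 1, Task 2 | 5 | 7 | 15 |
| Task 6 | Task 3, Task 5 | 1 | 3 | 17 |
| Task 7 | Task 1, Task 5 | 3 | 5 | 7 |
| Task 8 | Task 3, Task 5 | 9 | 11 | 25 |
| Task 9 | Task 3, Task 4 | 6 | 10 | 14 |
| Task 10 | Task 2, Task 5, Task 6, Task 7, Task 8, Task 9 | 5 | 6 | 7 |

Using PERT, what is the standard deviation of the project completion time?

te_Task 1 = (7 + 4·12 + 23)/6 = 78/6 = 13; σ²_Task 1 = ((23−7)/6)² = 7.111
te_Task 2 = (3 + 4·5 + 19)/6 = 42/6 = 7; σ²_Task 2 = ((19−3)/6)² = 7.111
te_Task 3 = (7 + 4·13 + 19)/6 = 78/6 = 13; σ²_Task 3 = ((19−7)/6)² = 4.000
te_Task 4 = (10 + 4·11 + 24)/6 = 78/6 = 13; σ²_Task 4 = ((24−10)/6)² = 5.444
te_Task 5 = (5 + 4·7 + 15)/6 = 48/6 = 8; σ²_Task 5 = ((15−5)/6)² = 2.778
te_Task 6 = (1 + 4·3 + 17)/6 = 30/6 = 5; σ²_Task 6 = ((17−1)/6)² = 7.111
te_Task 7 = (3 + 4·5 + 7)/6 = 30/6 = 5; σ²_Task 7 = ((7−3)/6)² = 0.444
te_Task 8 = (9 + 4·11 + 25)/6 = 78/6 = 13; σ²_Task 8 = ((25−9)/6)² = 7.111
te_Task 9 = (6 + 4·10 + 14)/6 = 60/6 = 10; σ²_Task 9 = ((14−6)/6)² = 1.778
te_Task 10 = (5 + 4·6 + 7)/6 = 36/6 = 6; σ²_Task 10 = ((7−5)/6)² = 0.111

Forward pass:
ES_Task 1 = 0; EF_Task 1 = 13
ES_Task 2 = 0; EF_Task 2 = 7
ES_Task 3 = max(EF_Task 1=13, EF_Task 2=7) = 13; EF_Task 3 = 13+13 = 26
ES_Task 4 = 13; EF_Task 4 = 13+13 = 26
ES_Task 5 = max(EF_Task 1=13, EF_Task 2=7) = 13; EF_Task 5 = 13+8 = 21
ES_Task 6 = max(EF_Task 3=26, EF_Task 5=21) = 26; EF_Task 6 = 26+5 = 31
ES_Task 7 = max(EF_Task 1=13, EF_Task 5=21) = 21; EF_Task 7 = 21+5 = 26
ES_Task 8 = max(EF_Task 3=26, EF_Task 5=21) = 26; EF_Task 8 = 26+13 = 39
ES_Task 9 = max(EF_Task 3=26, EF_Task 4=26) = 26; EF_Task 9 = 26+10 = 36
ES_Task 10 = max(EF_Task 2=7, EF_Task 5=21, EF_Task 6=31, EF_Task 7=26, EF_Task 8=39, EF_Task 9=36) = 39; EF_Task 10 = 39+6 = 45
Expected project duration μ = 45 days. Critical path: Task 1 → Task 3 → Task 8 → Task 10.

Variance along critical path = 7.111 + 4.000 + 7.111 + 0.111 = 18.333
σ = √18.333 = 4.282 days

4.28 days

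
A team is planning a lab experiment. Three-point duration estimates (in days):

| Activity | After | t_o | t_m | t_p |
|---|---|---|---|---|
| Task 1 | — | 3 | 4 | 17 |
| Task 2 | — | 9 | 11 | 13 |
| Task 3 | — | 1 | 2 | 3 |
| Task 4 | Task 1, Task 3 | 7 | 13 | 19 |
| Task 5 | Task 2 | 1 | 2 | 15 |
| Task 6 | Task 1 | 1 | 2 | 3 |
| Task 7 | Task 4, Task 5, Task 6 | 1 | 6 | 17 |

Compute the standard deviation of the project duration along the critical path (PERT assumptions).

4.07 days

te_Task 1 = (3 + 4·4 + 17)/6 = 36/6 = 6; σ²_Task 1 = ((17−3)/6)² = 5.444
te_Task 2 = (9 + 4·11 + 13)/6 = 66/6 = 11; σ²_Task 2 = ((13−9)/6)² = 0.444
te_Task 3 = (1 + 4·2 + 3)/6 = 12/6 = 2; σ²_Task 3 = ((3−1)/6)² = 0.111
te_Task 4 = (7 + 4·13 + 19)/6 = 78/6 = 13; σ²_Task 4 = ((19−7)/6)² = 4.000
te_Task 5 = (1 + 4·2 + 15)/6 = 24/6 = 4; σ²_Task 5 = ((15−1)/6)² = 5.444
te_Task 6 = (1 + 4·2 + 3)/6 = 12/6 = 2; σ²_Task 6 = ((3−1)/6)² = 0.111
te_Task 7 = (1 + 4·6 + 17)/6 = 42/6 = 7; σ²_Task 7 = ((17−1)/6)² = 7.111

Forward pass:
ES_Task 1 = 0; EF_Task 1 = 6
ES_Task 2 = 0; EF_Task 2 = 11
ES_Task 3 = 0; EF_Task 3 = 2
ES_Task 4 = max(EF_Task 1=6, EF_Task 3=2) = 6; EF_Task 4 = 6+13 = 19
ES_Task 5 = 11; EF_Task 5 = 11+4 = 15
ES_Task 6 = 6; EF_Task 6 = 6+2 = 8
ES_Task 7 = max(EF_Task 4=19, EF_Task 5=15, EF_Task 6=8) = 19; EF_Task 7 = 19+7 = 26
Expected project duration μ = 26 days. Critical path: Task 1 → Task 4 → Task 7.

Variance along critical path = 5.444 + 4.000 + 7.111 = 16.556
σ = √16.556 = 4.069 days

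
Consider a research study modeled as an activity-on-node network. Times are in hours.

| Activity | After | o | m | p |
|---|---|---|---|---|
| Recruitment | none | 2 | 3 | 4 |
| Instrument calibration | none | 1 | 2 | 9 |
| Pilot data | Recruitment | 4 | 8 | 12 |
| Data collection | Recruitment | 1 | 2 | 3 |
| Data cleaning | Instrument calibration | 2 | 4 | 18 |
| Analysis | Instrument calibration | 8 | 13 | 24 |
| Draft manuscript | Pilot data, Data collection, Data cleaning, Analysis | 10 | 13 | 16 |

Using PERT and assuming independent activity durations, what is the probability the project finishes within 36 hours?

0.972

te_Recruitment = (2 + 4·3 + 4)/6 = 18/6 = 3; σ²_Recruitment = ((4−2)/6)² = 0.111
te_Instrument calibration = (1 + 4·2 + 9)/6 = 18/6 = 3; σ²_Instrument calibration = ((9−1)/6)² = 1.778
te_Pilot data = (4 + 4·8 + 12)/6 = 48/6 = 8; σ²_Pilot data = ((12−4)/6)² = 1.778
te_Data collection = (1 + 4·2 + 3)/6 = 12/6 = 2; σ²_Data collection = ((3−1)/6)² = 0.111
te_Data cleaning = (2 + 4·4 + 18)/6 = 36/6 = 6; σ²_Data cleaning = ((18−2)/6)² = 7.111
te_Analysis = (8 + 4·13 + 24)/6 = 84/6 = 14; σ²_Analysis = ((24−8)/6)² = 7.111
te_Draft manuscript = (10 + 4·13 + 16)/6 = 78/6 = 13; σ²_Draft manuscript = ((16−10)/6)² = 1.000

Forward pass:
ES_Recruitment = 0; EF_Recruitment = 3
ES_Instrument calibration = 0; EF_Instrument calibration = 3
ES_Pilot data = 3; EF_Pilot data = 3+8 = 11
ES_Data collection = 3; EF_Data collection = 3+2 = 5
ES_Data cleaning = 3; EF_Data cleaning = 3+6 = 9
ES_Analysis = 3; EF_Analysis = 3+14 = 17
ES_Draft manuscript = max(EF_Pilot data=11, EF_Data collection=5, EF_Data cleaning=9, EF_Analysis=17) = 17; EF_Draft manuscript = 17+13 = 30
Expected project duration μ = 30 hours. Critical path: Instrument calibration → Analysis → Draft manuscript.

Variance along critical path = 1.778 + 7.111 + 1.000 = 9.889; σ = √9.889 = 3.145 hours.
Z = (36 − 30) / 3.145 = 1.908
P(T ≤ 36) = Φ(1.908) ≈ 0.972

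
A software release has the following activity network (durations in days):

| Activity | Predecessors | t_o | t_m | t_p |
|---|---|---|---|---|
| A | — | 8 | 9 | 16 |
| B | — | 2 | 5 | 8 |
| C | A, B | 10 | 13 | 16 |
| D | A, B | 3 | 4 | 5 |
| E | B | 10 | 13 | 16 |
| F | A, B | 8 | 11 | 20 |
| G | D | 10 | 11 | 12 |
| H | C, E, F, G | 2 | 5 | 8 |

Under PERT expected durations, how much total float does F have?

3 days

te_A = (8 + 4·9 + 16)/6 = 60/6 = 10
te_B = (2 + 4·5 + 8)/6 = 30/6 = 5
te_C = (10 + 4·13 + 16)/6 = 78/6 = 13
te_D = (3 + 4·4 + 5)/6 = 24/6 = 4
te_E = (10 + 4·13 + 16)/6 = 78/6 = 13
te_F = (8 + 4·11 + 20)/6 = 72/6 = 12
te_G = (10 + 4·11 + 12)/6 = 66/6 = 11
te_H = (2 + 4·5 + 8)/6 = 30/6 = 5

Forward pass:
ES_A = 0; EF_A = 10
ES_B = 0; EF_B = 5
ES_C = max(EF_A=10, EF_B=5) = 10; EF_C = 10+13 = 23
ES_D = max(EF_A=10, EF_B=5) = 10; EF_D = 10+4 = 14
ES_E = 5; EF_E = 5+13 = 18
ES_F = max(EF_A=10, EF_B=5) = 10; EF_F = 10+12 = 22
ES_G = 14; EF_G = 14+11 = 25
ES_H = max(EF_C=23, EF_E=18, EF_F=22, EF_G=25) = 25; EF_H = 25+5 = 30
Expected project duration μ = 30 days. Critical path: A → D → G → H.

Backward pass:
LF_H = 30; LS_H = 30−5 = 25
LF_G = LS_H = 25; LS_G = 25−11 = 14
LF_F = LS_H = 25; LS_F = 25−12 = 13
LF_E = LS_H = 25; LS_E = 25−13 = 12
LF_D = LS_G = 14; LS_D = 14−4 = 10
LF_C = LS_H = 25; LS_C = 25−13 = 12
LF_B = min(LS_C=12, LS_D=10, LS_E=12, LS_F=13) = 10; LS_B = 10−5 = 5
LF_A = min(LS_C=12, LS_D=10, LS_F=13) = 10; LS_A = 10−10 = 0
Slack_F = LS_F − ES_F = 13 − 10 = 3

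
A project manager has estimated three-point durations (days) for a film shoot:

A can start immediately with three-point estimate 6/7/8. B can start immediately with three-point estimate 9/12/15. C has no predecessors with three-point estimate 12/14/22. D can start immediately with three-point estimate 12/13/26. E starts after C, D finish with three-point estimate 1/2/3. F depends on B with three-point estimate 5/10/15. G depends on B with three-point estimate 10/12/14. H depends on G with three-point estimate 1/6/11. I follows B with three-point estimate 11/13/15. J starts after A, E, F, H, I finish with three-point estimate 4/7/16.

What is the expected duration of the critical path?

te_A = (6 + 4·7 + 8)/6 = 42/6 = 7
te_B = (9 + 4·12 + 15)/6 = 72/6 = 12
te_C = (12 + 4·14 + 22)/6 = 90/6 = 15
te_D = (12 + 4·13 + 26)/6 = 90/6 = 15
te_E = (1 + 4·2 + 3)/6 = 12/6 = 2
te_F = (5 + 4·10 + 15)/6 = 60/6 = 10
te_G = (10 + 4·12 + 14)/6 = 72/6 = 12
te_H = (1 + 4·6 + 11)/6 = 36/6 = 6
te_I = (11 + 4·13 + 15)/6 = 78/6 = 13
te_J = (4 + 4·7 + 16)/6 = 48/6 = 8

Forward pass:
ES_A = 0; EF_A = 7
ES_B = 0; EF_B = 12
ES_C = 0; EF_C = 15
ES_D = 0; EF_D = 15
ES_E = max(EF_C=15, EF_D=15) = 15; EF_E = 15+2 = 17
ES_F = 12; EF_F = 12+10 = 22
ES_G = 12; EF_G = 12+12 = 24
ES_H = 24; EF_H = 24+6 = 30
ES_I = 12; EF_I = 12+13 = 25
ES_J = max(EF_A=7, EF_E=17, EF_F=22, EF_H=30, EF_I=25) = 30; EF_J = 30+8 = 38
Expected project duration μ = 38 days. Critical path: B → G → H → J.

38 days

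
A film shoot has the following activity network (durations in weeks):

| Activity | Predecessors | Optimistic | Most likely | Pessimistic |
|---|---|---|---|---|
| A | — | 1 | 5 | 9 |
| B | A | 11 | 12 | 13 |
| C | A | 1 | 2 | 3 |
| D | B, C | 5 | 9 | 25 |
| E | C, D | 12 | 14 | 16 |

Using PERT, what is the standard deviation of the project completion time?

te_A = (1 + 4·5 + 9)/6 = 30/6 = 5; σ²_A = ((9−1)/6)² = 1.778
te_B = (11 + 4·12 + 13)/6 = 72/6 = 12; σ²_B = ((13−11)/6)² = 0.111
te_C = (1 + 4·2 + 3)/6 = 12/6 = 2; σ²_C = ((3−1)/6)² = 0.111
te_D = (5 + 4·9 + 25)/6 = 66/6 = 11; σ²_D = ((25−5)/6)² = 11.111
te_E = (12 + 4·14 + 16)/6 = 84/6 = 14; σ²_E = ((16−12)/6)² = 0.444

Forward pass:
ES_A = 0; EF_A = 5
ES_B = 5; EF_B = 5+12 = 17
ES_C = 5; EF_C = 5+2 = 7
ES_D = max(EF_B=17, EF_C=7) = 17; EF_D = 17+11 = 28
ES_E = max(EF_C=7, EF_D=28) = 28; EF_E = 28+14 = 42
Expected project duration μ = 42 weeks. Critical path: A → B → D → E.

Variance along critical path = 1.778 + 0.111 + 11.111 + 0.444 = 13.444
σ = √13.444 = 3.667 weeks

3.67 weeks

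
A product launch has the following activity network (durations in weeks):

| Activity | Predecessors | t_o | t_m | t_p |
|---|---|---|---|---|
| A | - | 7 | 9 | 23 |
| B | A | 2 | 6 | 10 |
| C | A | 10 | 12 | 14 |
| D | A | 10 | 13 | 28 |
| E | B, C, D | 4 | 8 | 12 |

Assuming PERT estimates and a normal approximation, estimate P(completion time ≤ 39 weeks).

0.881

te_A = (7 + 4·9 + 23)/6 = 66/6 = 11; σ²_A = ((23−7)/6)² = 7.111
te_B = (2 + 4·6 + 10)/6 = 36/6 = 6; σ²_B = ((10−2)/6)² = 1.778
te_C = (10 + 4·12 + 14)/6 = 72/6 = 12; σ²_C = ((14−10)/6)² = 0.444
te_D = (10 + 4·13 + 28)/6 = 90/6 = 15; σ²_D = ((28−10)/6)² = 9.000
te_E = (4 + 4·8 + 12)/6 = 48/6 = 8; σ²_E = ((12−4)/6)² = 1.778

Forward pass:
ES_A = 0; EF_A = 11
ES_B = 11; EF_B = 11+6 = 17
ES_C = 11; EF_C = 11+12 = 23
ES_D = 11; EF_D = 11+15 = 26
ES_E = max(EF_B=17, EF_C=23, EF_D=26) = 26; EF_E = 26+8 = 34
Expected project duration μ = 34 weeks. Critical path: A → D → E.

Variance along critical path = 7.111 + 9.000 + 1.778 = 17.889; σ = √17.889 = 4.230 weeks.
Z = (39 − 34) / 4.230 = 1.182
P(T ≤ 39) = Φ(1.182) ≈ 0.881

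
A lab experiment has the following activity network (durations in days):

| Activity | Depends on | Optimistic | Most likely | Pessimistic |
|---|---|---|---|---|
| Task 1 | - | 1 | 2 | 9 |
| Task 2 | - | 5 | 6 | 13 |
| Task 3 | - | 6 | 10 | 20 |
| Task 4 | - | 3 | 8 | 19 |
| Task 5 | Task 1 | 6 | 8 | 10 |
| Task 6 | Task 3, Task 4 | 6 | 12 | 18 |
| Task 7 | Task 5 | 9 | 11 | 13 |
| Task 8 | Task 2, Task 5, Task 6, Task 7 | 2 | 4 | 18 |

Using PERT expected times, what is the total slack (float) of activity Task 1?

te_Task 1 = (1 + 4·2 + 9)/6 = 18/6 = 3
te_Task 2 = (5 + 4·6 + 13)/6 = 42/6 = 7
te_Task 3 = (6 + 4·10 + 20)/6 = 66/6 = 11
te_Task 4 = (3 + 4·8 + 19)/6 = 54/6 = 9
te_Task 5 = (6 + 4·8 + 10)/6 = 48/6 = 8
te_Task 6 = (6 + 4·12 + 18)/6 = 72/6 = 12
te_Task 7 = (9 + 4·11 + 13)/6 = 66/6 = 11
te_Task 8 = (2 + 4·4 + 18)/6 = 36/6 = 6

Forward pass:
ES_Task 1 = 0; EF_Task 1 = 3
ES_Task 2 = 0; EF_Task 2 = 7
ES_Task 3 = 0; EF_Task 3 = 11
ES_Task 4 = 0; EF_Task 4 = 9
ES_Task 5 = 3; EF_Task 5 = 3+8 = 11
ES_Task 6 = max(EF_Task 3=11, EF_Task 4=9) = 11; EF_Task 6 = 11+12 = 23
ES_Task 7 = 11; EF_Task 7 = 11+11 = 22
ES_Task 8 = max(EF_Task 2=7, EF_Task 5=11, EF_Task 6=23, EF_Task 7=22) = 23; EF_Task 8 = 23+6 = 29
Expected project duration μ = 29 days. Critical path: Task 3 → Task 6 → Task 8.

Backward pass:
LF_Task 8 = 29; LS_Task 8 = 29−6 = 23
LF_Task 7 = LS_Task 8 = 23; LS_Task 7 = 23−11 = 12
LF_Task 6 = LS_Task 8 = 23; LS_Task 6 = 23−12 = 11
LF_Task 5 = min(LS_Task 7=12, LS_Task 8=23) = 12; LS_Task 5 = 12−8 = 4
LF_Task 4 = LS_Task 6 = 11; LS_Task 4 = 11−9 = 2
LF_Task 3 = LS_Task 6 = 11; LS_Task 3 = 11−11 = 0
LF_Task 2 = LS_Task 8 = 23; LS_Task 2 = 23−7 = 16
LF_Task 1 = LS_Task 5 = 4; LS_Task 1 = 4−3 = 1
Slack_Task 1 = LS_Task 1 − ES_Task 1 = 1 − 0 = 1

1 days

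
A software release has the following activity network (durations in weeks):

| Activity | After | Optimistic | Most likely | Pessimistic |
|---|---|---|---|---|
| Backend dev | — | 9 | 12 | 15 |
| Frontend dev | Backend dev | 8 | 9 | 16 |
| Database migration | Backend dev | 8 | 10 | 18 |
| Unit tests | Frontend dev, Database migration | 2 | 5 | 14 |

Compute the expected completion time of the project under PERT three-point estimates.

29 weeks

te_Backend dev = (9 + 4·12 + 15)/6 = 72/6 = 12
te_Frontend dev = (8 + 4·9 + 16)/6 = 60/6 = 10
te_Database migration = (8 + 4·10 + 18)/6 = 66/6 = 11
te_Unit tests = (2 + 4·5 + 14)/6 = 36/6 = 6

Forward pass:
ES_Backend dev = 0; EF_Backend dev = 12
ES_Frontend dev = 12; EF_Frontend dev = 12+10 = 22
ES_Database migration = 12; EF_Database migration = 12+11 = 23
ES_Unit tests = max(EF_Frontend dev=22, EF_Database migration=23) = 23; EF_Unit tests = 23+6 = 29
Expected project duration μ = 29 weeks. Critical path: Backend dev → Database migration → Unit tests.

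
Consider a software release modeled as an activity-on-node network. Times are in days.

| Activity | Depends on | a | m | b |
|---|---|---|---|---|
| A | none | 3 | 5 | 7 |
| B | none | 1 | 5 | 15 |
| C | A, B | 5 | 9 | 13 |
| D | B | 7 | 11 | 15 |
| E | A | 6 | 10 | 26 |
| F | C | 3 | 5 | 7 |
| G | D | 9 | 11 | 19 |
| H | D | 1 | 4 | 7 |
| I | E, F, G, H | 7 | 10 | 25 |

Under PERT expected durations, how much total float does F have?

9 days

te_A = (3 + 4·5 + 7)/6 = 30/6 = 5
te_B = (1 + 4·5 + 15)/6 = 36/6 = 6
te_C = (5 + 4·9 + 13)/6 = 54/6 = 9
te_D = (7 + 4·11 + 15)/6 = 66/6 = 11
te_E = (6 + 4·10 + 26)/6 = 72/6 = 12
te_F = (3 + 4·5 + 7)/6 = 30/6 = 5
te_G = (9 + 4·11 + 19)/6 = 72/6 = 12
te_H = (1 + 4·4 + 7)/6 = 24/6 = 4
te_I = (7 + 4·10 + 25)/6 = 72/6 = 12

Forward pass:
ES_A = 0; EF_A = 5
ES_B = 0; EF_B = 6
ES_C = max(EF_A=5, EF_B=6) = 6; EF_C = 6+9 = 15
ES_D = 6; EF_D = 6+11 = 17
ES_E = 5; EF_E = 5+12 = 17
ES_F = 15; EF_F = 15+5 = 20
ES_G = 17; EF_G = 17+12 = 29
ES_H = 17; EF_H = 17+4 = 21
ES_I = max(EF_E=17, EF_F=20, EF_G=29, EF_H=21) = 29; EF_I = 29+12 = 41
Expected project duration μ = 41 days. Critical path: B → D → G → I.

Backward pass:
LF_I = 41; LS_I = 41−12 = 29
LF_H = LS_I = 29; LS_H = 29−4 = 25
LF_G = LS_I = 29; LS_G = 29−12 = 17
LF_F = LS_I = 29; LS_F = 29−5 = 24
LF_E = LS_I = 29; LS_E = 29−12 = 17
LF_D = min(LS_G=17, LS_H=25) = 17; LS_D = 17−11 = 6
LF_C = LS_F = 24; LS_C = 24−9 = 15
LF_B = min(LS_C=15, LS_D=6) = 6; LS_B = 6−6 = 0
LF_A = min(LS_C=15, LS_E=17) = 15; LS_A = 15−5 = 10
Slack_F = LS_F − ES_F = 24 − 15 = 9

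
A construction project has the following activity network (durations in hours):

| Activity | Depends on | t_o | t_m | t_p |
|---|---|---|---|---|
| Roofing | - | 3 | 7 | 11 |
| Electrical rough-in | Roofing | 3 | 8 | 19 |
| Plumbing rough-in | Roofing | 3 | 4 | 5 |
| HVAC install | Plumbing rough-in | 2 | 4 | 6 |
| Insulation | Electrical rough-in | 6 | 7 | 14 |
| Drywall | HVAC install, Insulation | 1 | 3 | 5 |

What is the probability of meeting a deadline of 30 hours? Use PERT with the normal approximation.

te_Roofing = (3 + 4·7 + 11)/6 = 42/6 = 7; σ²_Roofing = ((11−3)/6)² = 1.778
te_Electrical rough-in = (3 + 4·8 + 19)/6 = 54/6 = 9; σ²_Electrical rough-in = ((19−3)/6)² = 7.111
te_Plumbing rough-in = (3 + 4·4 + 5)/6 = 24/6 = 4; σ²_Plumbing rough-in = ((5−3)/6)² = 0.111
te_HVAC install = (2 + 4·4 + 6)/6 = 24/6 = 4; σ²_HVAC install = ((6−2)/6)² = 0.444
te_Insulation = (6 + 4·7 + 14)/6 = 48/6 = 8; σ²_Insulation = ((14−6)/6)² = 1.778
te_Drywall = (1 + 4·3 + 5)/6 = 18/6 = 3; σ²_Drywall = ((5−1)/6)² = 0.444

Forward pass:
ES_Roofing = 0; EF_Roofing = 7
ES_Electrical rough-in = 7; EF_Electrical rough-in = 7+9 = 16
ES_Plumbing rough-in = 7; EF_Plumbing rough-in = 7+4 = 11
ES_HVAC install = 11; EF_HVAC install = 11+4 = 15
ES_Insulation = 16; EF_Insulation = 16+8 = 24
ES_Drywall = max(EF_HVAC install=15, EF_Insulation=24) = 24; EF_Drywall = 24+3 = 27
Expected project duration μ = 27 hours. Critical path: Roofing → Electrical rough-in → Insulation → Drywall.

Variance along critical path = 1.778 + 7.111 + 1.778 + 0.444 = 11.111; σ = √11.111 = 3.333 hours.
Z = (30 − 27) / 3.333 = 0.900
P(T ≤ 30) = Φ(0.900) ≈ 0.816

0.816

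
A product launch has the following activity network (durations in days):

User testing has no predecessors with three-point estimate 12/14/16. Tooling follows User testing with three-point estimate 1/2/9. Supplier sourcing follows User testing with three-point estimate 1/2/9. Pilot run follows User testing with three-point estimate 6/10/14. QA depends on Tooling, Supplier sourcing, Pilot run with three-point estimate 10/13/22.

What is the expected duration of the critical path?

38 days

te_User testing = (12 + 4·14 + 16)/6 = 84/6 = 14
te_Tooling = (1 + 4·2 + 9)/6 = 18/6 = 3
te_Supplier sourcing = (1 + 4·2 + 9)/6 = 18/6 = 3
te_Pilot run = (6 + 4·10 + 14)/6 = 60/6 = 10
te_QA = (10 + 4·13 + 22)/6 = 84/6 = 14

Forward pass:
ES_User testing = 0; EF_User testing = 14
ES_Tooling = 14; EF_Tooling = 14+3 = 17
ES_Supplier sourcing = 14; EF_Supplier sourcing = 14+3 = 17
ES_Pilot run = 14; EF_Pilot run = 14+10 = 24
ES_QA = max(EF_Tooling=17, EF_Supplier sourcing=17, EF_Pilot run=24) = 24; EF_QA = 24+14 = 38
Expected project duration μ = 38 days. Critical path: User testing → Pilot run → QA.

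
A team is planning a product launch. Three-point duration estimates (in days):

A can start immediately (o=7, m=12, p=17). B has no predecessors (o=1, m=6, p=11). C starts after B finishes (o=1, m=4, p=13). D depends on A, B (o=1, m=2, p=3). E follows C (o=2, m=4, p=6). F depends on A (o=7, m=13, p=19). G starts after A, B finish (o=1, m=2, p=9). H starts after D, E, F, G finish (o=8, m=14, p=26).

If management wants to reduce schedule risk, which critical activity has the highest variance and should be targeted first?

te_A = (7 + 4·12 + 17)/6 = 72/6 = 12; σ²_A = ((17−7)/6)² = 2.778
te_B = (1 + 4·6 + 11)/6 = 36/6 = 6; σ²_B = ((11−1)/6)² = 2.778
te_C = (1 + 4·4 + 13)/6 = 30/6 = 5; σ²_C = ((13−1)/6)² = 4.000
te_D = (1 + 4·2 + 3)/6 = 12/6 = 2; σ²_D = ((3−1)/6)² = 0.111
te_E = (2 + 4·4 + 6)/6 = 24/6 = 4; σ²_E = ((6−2)/6)² = 0.444
te_F = (7 + 4·13 + 19)/6 = 78/6 = 13; σ²_F = ((19−7)/6)² = 4.000
te_G = (1 + 4·2 + 9)/6 = 18/6 = 3; σ²_G = ((9−1)/6)² = 1.778
te_H = (8 + 4·14 + 26)/6 = 90/6 = 15; σ²_H = ((26−8)/6)² = 9.000

Forward pass:
ES_A = 0; EF_A = 12
ES_B = 0; EF_B = 6
ES_C = 6; EF_C = 6+5 = 11
ES_D = max(EF_A=12, EF_B=6) = 12; EF_D = 12+2 = 14
ES_E = 11; EF_E = 11+4 = 15
ES_F = 12; EF_F = 12+13 = 25
ES_G = max(EF_A=12, EF_B=6) = 12; EF_G = 12+3 = 15
ES_H = max(EF_D=14, EF_E=15, EF_F=25, EF_G=15) = 25; EF_H = 25+15 = 40
Expected project duration μ = 40 days. Critical path: A → F → H.

Variances on critical path: σ²_A=2.778, σ²_F=4.000, σ²_H=9.000.
Largest is σ²_H = 9.000.

H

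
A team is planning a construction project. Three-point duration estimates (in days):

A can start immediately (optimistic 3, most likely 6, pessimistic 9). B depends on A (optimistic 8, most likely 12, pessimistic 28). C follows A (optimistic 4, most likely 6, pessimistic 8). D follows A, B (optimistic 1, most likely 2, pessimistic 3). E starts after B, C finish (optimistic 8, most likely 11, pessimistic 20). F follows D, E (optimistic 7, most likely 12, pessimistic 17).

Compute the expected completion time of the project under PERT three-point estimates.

te_A = (3 + 4·6 + 9)/6 = 36/6 = 6
te_B = (8 + 4·12 + 28)/6 = 84/6 = 14
te_C = (4 + 4·6 + 8)/6 = 36/6 = 6
te_D = (1 + 4·2 + 3)/6 = 12/6 = 2
te_E = (8 + 4·11 + 20)/6 = 72/6 = 12
te_F = (7 + 4·12 + 17)/6 = 72/6 = 12

Forward pass:
ES_A = 0; EF_A = 6
ES_B = 6; EF_B = 6+14 = 20
ES_C = 6; EF_C = 6+6 = 12
ES_D = max(EF_A=6, EF_B=20) = 20; EF_D = 20+2 = 22
ES_E = max(EF_B=20, EF_C=12) = 20; EF_E = 20+12 = 32
ES_F = max(EF_D=22, EF_E=32) = 32; EF_F = 32+12 = 44
Expected project duration μ = 44 days. Critical path: A → B → E → F.

44 days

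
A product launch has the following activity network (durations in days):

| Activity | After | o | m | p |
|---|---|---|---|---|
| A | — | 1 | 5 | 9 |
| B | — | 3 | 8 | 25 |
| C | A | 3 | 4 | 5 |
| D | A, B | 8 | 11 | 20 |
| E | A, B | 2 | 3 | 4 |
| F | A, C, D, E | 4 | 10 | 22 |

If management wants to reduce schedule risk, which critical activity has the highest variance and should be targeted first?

te_A = (1 + 4·5 + 9)/6 = 30/6 = 5; σ²_A = ((9−1)/6)² = 1.778
te_B = (3 + 4·8 + 25)/6 = 60/6 = 10; σ²_B = ((25−3)/6)² = 13.444
te_C = (3 + 4·4 + 5)/6 = 24/6 = 4; σ²_C = ((5−3)/6)² = 0.111
te_D = (8 + 4·11 + 20)/6 = 72/6 = 12; σ²_D = ((20−8)/6)² = 4.000
te_E = (2 + 4·3 + 4)/6 = 18/6 = 3; σ²_E = ((4−2)/6)² = 0.111
te_F = (4 + 4·10 + 22)/6 = 66/6 = 11; σ²_F = ((22−4)/6)² = 9.000

Forward pass:
ES_A = 0; EF_A = 5
ES_B = 0; EF_B = 10
ES_C = 5; EF_C = 5+4 = 9
ES_D = max(EF_A=5, EF_B=10) = 10; EF_D = 10+12 = 22
ES_E = max(EF_A=5, EF_B=10) = 10; EF_E = 10+3 = 13
ES_F = max(EF_A=5, EF_C=9, EF_D=22, EF_E=13) = 22; EF_F = 22+11 = 33
Expected project duration μ = 33 days. Critical path: B → D → F.

Variances on critical path: σ²_B=13.444, σ²_D=4.000, σ²_F=9.000.
Largest is σ²_B = 13.444.

B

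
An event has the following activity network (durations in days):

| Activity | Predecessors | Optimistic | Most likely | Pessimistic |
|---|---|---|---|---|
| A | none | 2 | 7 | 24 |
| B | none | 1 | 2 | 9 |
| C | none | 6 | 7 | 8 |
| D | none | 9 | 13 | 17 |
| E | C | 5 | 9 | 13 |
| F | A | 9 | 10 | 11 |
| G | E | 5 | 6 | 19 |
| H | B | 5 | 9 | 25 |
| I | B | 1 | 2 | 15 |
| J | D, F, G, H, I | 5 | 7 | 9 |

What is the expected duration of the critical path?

te_A = (2 + 4·7 + 24)/6 = 54/6 = 9
te_B = (1 + 4·2 + 9)/6 = 18/6 = 3
te_C = (6 + 4·7 + 8)/6 = 42/6 = 7
te_D = (9 + 4·13 + 17)/6 = 78/6 = 13
te_E = (5 + 4·9 + 13)/6 = 54/6 = 9
te_F = (9 + 4·10 + 11)/6 = 60/6 = 10
te_G = (5 + 4·6 + 19)/6 = 48/6 = 8
te_H = (5 + 4·9 + 25)/6 = 66/6 = 11
te_I = (1 + 4·2 + 15)/6 = 24/6 = 4
te_J = (5 + 4·7 + 9)/6 = 42/6 = 7

Forward pass:
ES_A = 0; EF_A = 9
ES_B = 0; EF_B = 3
ES_C = 0; EF_C = 7
ES_D = 0; EF_D = 13
ES_E = 7; EF_E = 7+9 = 16
ES_F = 9; EF_F = 9+10 = 19
ES_G = 16; EF_G = 16+8 = 24
ES_H = 3; EF_H = 3+11 = 14
ES_I = 3; EF_I = 3+4 = 7
ES_J = max(EF_D=13, EF_F=19, EF_G=24, EF_H=14, EF_I=7) = 24; EF_J = 24+7 = 31
Expected project duration μ = 31 days. Critical path: C → E → G → J.

31 days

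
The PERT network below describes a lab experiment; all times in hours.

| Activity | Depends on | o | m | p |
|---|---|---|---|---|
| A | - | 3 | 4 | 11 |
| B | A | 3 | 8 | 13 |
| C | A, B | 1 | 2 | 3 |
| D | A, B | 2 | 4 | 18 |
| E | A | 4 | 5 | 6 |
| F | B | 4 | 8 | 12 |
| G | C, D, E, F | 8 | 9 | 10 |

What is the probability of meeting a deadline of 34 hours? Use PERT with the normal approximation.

te_A = (3 + 4·4 + 11)/6 = 30/6 = 5; σ²_A = ((11−3)/6)² = 1.778
te_B = (3 + 4·8 + 13)/6 = 48/6 = 8; σ²_B = ((13−3)/6)² = 2.778
te_C = (1 + 4·2 + 3)/6 = 12/6 = 2; σ²_C = ((3−1)/6)² = 0.111
te_D = (2 + 4·4 + 18)/6 = 36/6 = 6; σ²_D = ((18−2)/6)² = 7.111
te_E = (4 + 4·5 + 6)/6 = 30/6 = 5; σ²_E = ((6−4)/6)² = 0.111
te_F = (4 + 4·8 + 12)/6 = 48/6 = 8; σ²_F = ((12−4)/6)² = 1.778
te_G = (8 + 4·9 + 10)/6 = 54/6 = 9; σ²_G = ((10−8)/6)² = 0.111

Forward pass:
ES_A = 0; EF_A = 5
ES_B = 5; EF_B = 5+8 = 13
ES_C = max(EF_A=5, EF_B=13) = 13; EF_C = 13+2 = 15
ES_D = max(EF_A=5, EF_B=13) = 13; EF_D = 13+6 = 19
ES_E = 5; EF_E = 5+5 = 10
ES_F = 13; EF_F = 13+8 = 21
ES_G = max(EF_C=15, EF_D=19, EF_E=10, EF_F=21) = 21; EF_G = 21+9 = 30
Expected project duration μ = 30 hours. Critical path: A → B → F → G.

Variance along critical path = 1.778 + 2.778 + 1.778 + 0.111 = 6.444; σ = √6.444 = 2.539 hours.
Z = (34 − 30) / 2.539 = 1.576
P(T ≤ 34) = Φ(1.576) ≈ 0.942

0.942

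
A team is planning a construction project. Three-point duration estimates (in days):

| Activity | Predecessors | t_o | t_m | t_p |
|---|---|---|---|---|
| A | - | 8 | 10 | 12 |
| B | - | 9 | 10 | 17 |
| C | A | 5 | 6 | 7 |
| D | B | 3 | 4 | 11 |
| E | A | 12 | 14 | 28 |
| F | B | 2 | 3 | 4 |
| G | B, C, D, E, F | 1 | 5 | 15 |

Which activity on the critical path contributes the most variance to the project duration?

te_A = (8 + 4·10 + 12)/6 = 60/6 = 10; σ²_A = ((12−8)/6)² = 0.444
te_B = (9 + 4·10 + 17)/6 = 66/6 = 11; σ²_B = ((17−9)/6)² = 1.778
te_C = (5 + 4·6 + 7)/6 = 36/6 = 6; σ²_C = ((7−5)/6)² = 0.111
te_D = (3 + 4·4 + 11)/6 = 30/6 = 5; σ²_D = ((11−3)/6)² = 1.778
te_E = (12 + 4·14 + 28)/6 = 96/6 = 16; σ²_E = ((28−12)/6)² = 7.111
te_F = (2 + 4·3 + 4)/6 = 18/6 = 3; σ²_F = ((4−2)/6)² = 0.111
te_G = (1 + 4·5 + 15)/6 = 36/6 = 6; σ²_G = ((15−1)/6)² = 5.444

Forward pass:
ES_A = 0; EF_A = 10
ES_B = 0; EF_B = 11
ES_C = 10; EF_C = 10+6 = 16
ES_D = 11; EF_D = 11+5 = 16
ES_E = 10; EF_E = 10+16 = 26
ES_F = 11; EF_F = 11+3 = 14
ES_G = max(EF_B=11, EF_C=16, EF_D=16, EF_E=26, EF_F=14) = 26; EF_G = 26+6 = 32
Expected project duration μ = 32 days. Critical path: A → E → G.

Variances on critical path: σ²_A=0.444, σ²_E=7.111, σ²_G=5.444.
Largest is σ²_E = 7.111.

E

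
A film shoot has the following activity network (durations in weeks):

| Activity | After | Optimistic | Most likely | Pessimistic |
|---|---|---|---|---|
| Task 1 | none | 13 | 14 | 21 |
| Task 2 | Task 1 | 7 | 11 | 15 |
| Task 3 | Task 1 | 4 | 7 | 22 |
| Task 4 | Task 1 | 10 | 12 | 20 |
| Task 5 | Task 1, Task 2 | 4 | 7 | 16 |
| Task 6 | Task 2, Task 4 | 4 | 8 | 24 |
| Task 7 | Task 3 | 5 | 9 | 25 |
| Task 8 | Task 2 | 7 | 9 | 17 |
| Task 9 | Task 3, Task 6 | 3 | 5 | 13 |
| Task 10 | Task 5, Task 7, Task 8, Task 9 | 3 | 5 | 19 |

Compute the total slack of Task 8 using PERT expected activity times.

te_Task 1 = (13 + 4·14 + 21)/6 = 90/6 = 15
te_Task 2 = (7 + 4·11 + 15)/6 = 66/6 = 11
te_Task 3 = (4 + 4·7 + 22)/6 = 54/6 = 9
te_Task 4 = (10 + 4·12 + 20)/6 = 78/6 = 13
te_Task 5 = (4 + 4·7 + 16)/6 = 48/6 = 8
te_Task 6 = (4 + 4·8 + 24)/6 = 60/6 = 10
te_Task 7 = (5 + 4·9 + 25)/6 = 66/6 = 11
te_Task 8 = (7 + 4·9 + 17)/6 = 60/6 = 10
te_Task 9 = (3 + 4·5 + 13)/6 = 36/6 = 6
te_Task 10 = (3 + 4·5 + 19)/6 = 42/6 = 7

Forward pass:
ES_Task 1 = 0; EF_Task 1 = 15
ES_Task 2 = 15; EF_Task 2 = 15+11 = 26
ES_Task 3 = 15; EF_Task 3 = 15+9 = 24
ES_Task 4 = 15; EF_Task 4 = 15+13 = 28
ES_Task 5 = max(EF_Task 1=15, EF_Task 2=26) = 26; EF_Task 5 = 26+8 = 34
ES_Task 6 = max(EF_Task 2=26, EF_Task 4=28) = 28; EF_Task 6 = 28+10 = 38
ES_Task 7 = 24; EF_Task 7 = 24+11 = 35
ES_Task 8 = 26; EF_Task 8 = 26+10 = 36
ES_Task 9 = max(EF_Task 3=24, EF_Task 6=38) = 38; EF_Task 9 = 38+6 = 44
ES_Task 10 = max(EF_Task 5=34, EF_Task 7=35, EF_Task 8=36, EF_Task 9=44) = 44; EF_Task 10 = 44+7 = 51
Expected project duration μ = 51 weeks. Critical path: Task 1 → Task 4 → Task 6 → Task 9 → Task 10.

Backward pass:
LF_Task 10 = 51; LS_Task 10 = 51−7 = 44
LF_Task 9 = LS_Task 10 = 44; LS_Task 9 = 44−6 = 38
LF_Task 8 = LS_Task 10 = 44; LS_Task 8 = 44−10 = 34
LF_Task 7 = LS_Task 10 = 44; LS_Task 7 = 44−11 = 33
LF_Task 6 = LS_Task 9 = 38; LS_Task 6 = 38−10 = 28
LF_Task 5 = LS_Task 10 = 44; LS_Task 5 = 44−8 = 36
LF_Task 4 = LS_Task 6 = 28; LS_Task 4 = 28−13 = 15
LF_Task 3 = min(LS_Task 7=33, LS_Task 9=38) = 33; LS_Task 3 = 33−9 = 24
LF_Task 2 = min(LS_Task 5=36, LS_Task 6=28, LS_Task 8=34) = 28; LS_Task 2 = 28−11 = 17
LF_Task 1 = min(LS_Task 2=17, LS_Task 3=24, LS_Task 4=15, LS_Task 5=36) = 15; LS_Task 1 = 15−15 = 0
Slack_Task 8 = LS_Task 8 − ES_Task 8 = 34 − 26 = 8

8 weeks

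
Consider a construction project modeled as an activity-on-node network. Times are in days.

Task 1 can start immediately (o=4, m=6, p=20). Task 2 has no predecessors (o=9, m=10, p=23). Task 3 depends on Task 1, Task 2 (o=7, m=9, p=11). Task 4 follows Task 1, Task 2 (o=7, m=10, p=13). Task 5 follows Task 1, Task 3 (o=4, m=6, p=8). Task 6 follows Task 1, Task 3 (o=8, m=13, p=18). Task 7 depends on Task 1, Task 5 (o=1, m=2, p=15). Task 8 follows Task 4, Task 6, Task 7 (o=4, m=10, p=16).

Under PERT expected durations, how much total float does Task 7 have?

te_Task 1 = (4 + 4·6 + 20)/6 = 48/6 = 8
te_Task 2 = (9 + 4·10 + 23)/6 = 72/6 = 12
te_Task 3 = (7 + 4·9 + 11)/6 = 54/6 = 9
te_Task 4 = (7 + 4·10 + 13)/6 = 60/6 = 10
te_Task 5 = (4 + 4·6 + 8)/6 = 36/6 = 6
te_Task 6 = (8 + 4·13 + 18)/6 = 78/6 = 13
te_Task 7 = (1 + 4·2 + 15)/6 = 24/6 = 4
te_Task 8 = (4 + 4·10 + 16)/6 = 60/6 = 10

Forward pass:
ES_Task 1 = 0; EF_Task 1 = 8
ES_Task 2 = 0; EF_Task 2 = 12
ES_Task 3 = max(EF_Task 1=8, EF_Task 2=12) = 12; EF_Task 3 = 12+9 = 21
ES_Task 4 = max(EF_Task 1=8, EF_Task 2=12) = 12; EF_Task 4 = 12+10 = 22
ES_Task 5 = max(EF_Task 1=8, EF_Task 3=21) = 21; EF_Task 5 = 21+6 = 27
ES_Task 6 = max(EF_Task 1=8, EF_Task 3=21) = 21; EF_Task 6 = 21+13 = 34
ES_Task 7 = max(EF_Task 1=8, EF_Task 5=27) = 27; EF_Task 7 = 27+4 = 31
ES_Task 8 = max(EF_Task 4=22, EF_Task 6=34, EF_Task 7=31) = 34; EF_Task 8 = 34+10 = 44
Expected project duration μ = 44 days. Critical path: Task 2 → Task 3 → Task 6 → Task 8.

Backward pass:
LF_Task 8 = 44; LS_Task 8 = 44−10 = 34
LF_Task 7 = LS_Task 8 = 34; LS_Task 7 = 34−4 = 30
LF_Task 6 = LS_Task 8 = 34; LS_Task 6 = 34−13 = 21
LF_Task 5 = LS_Task 7 = 30; LS_Task 5 = 30−6 = 24
LF_Task 4 = LS_Task 8 = 34; LS_Task 4 = 34−10 = 24
LF_Task 3 = min(LS_Task 5=24, LS_Task 6=21) = 21; LS_Task 3 = 21−9 = 12
LF_Task 2 = min(LS_Task 3=12, LS_Task 4=24) = 12; LS_Task 2 = 12−12 = 0
LF_Task 1 = min(LS_Task 3=12, LS_Task 4=24, LS_Task 5=24, LS_Task 6=21, LS_Task 7=30) = 12; LS_Task 1 = 12−8 = 4
Slack_Task 7 = LS_Task 7 − ES_Task 7 = 30 − 27 = 3

3 days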